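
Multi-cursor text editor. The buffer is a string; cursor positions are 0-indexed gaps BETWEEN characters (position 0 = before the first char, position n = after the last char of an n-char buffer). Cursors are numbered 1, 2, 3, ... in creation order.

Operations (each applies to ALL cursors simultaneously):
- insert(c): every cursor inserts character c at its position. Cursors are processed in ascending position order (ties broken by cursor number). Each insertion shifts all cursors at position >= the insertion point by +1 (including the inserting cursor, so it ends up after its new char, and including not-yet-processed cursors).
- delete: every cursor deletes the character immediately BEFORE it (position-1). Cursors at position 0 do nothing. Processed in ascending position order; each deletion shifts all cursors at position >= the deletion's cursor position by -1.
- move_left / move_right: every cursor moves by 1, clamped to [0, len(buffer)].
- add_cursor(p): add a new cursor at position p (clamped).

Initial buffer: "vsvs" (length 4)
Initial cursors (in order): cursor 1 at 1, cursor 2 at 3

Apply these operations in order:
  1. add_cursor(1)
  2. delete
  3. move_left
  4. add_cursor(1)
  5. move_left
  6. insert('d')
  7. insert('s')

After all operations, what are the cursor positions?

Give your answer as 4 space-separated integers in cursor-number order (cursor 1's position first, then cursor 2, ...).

Answer: 8 8 8 8

Derivation:
After op 1 (add_cursor(1)): buffer="vsvs" (len 4), cursors c1@1 c3@1 c2@3, authorship ....
After op 2 (delete): buffer="ss" (len 2), cursors c1@0 c3@0 c2@1, authorship ..
After op 3 (move_left): buffer="ss" (len 2), cursors c1@0 c2@0 c3@0, authorship ..
After op 4 (add_cursor(1)): buffer="ss" (len 2), cursors c1@0 c2@0 c3@0 c4@1, authorship ..
After op 5 (move_left): buffer="ss" (len 2), cursors c1@0 c2@0 c3@0 c4@0, authorship ..
After op 6 (insert('d')): buffer="ddddss" (len 6), cursors c1@4 c2@4 c3@4 c4@4, authorship 1234..
After op 7 (insert('s')): buffer="ddddssssss" (len 10), cursors c1@8 c2@8 c3@8 c4@8, authorship 12341234..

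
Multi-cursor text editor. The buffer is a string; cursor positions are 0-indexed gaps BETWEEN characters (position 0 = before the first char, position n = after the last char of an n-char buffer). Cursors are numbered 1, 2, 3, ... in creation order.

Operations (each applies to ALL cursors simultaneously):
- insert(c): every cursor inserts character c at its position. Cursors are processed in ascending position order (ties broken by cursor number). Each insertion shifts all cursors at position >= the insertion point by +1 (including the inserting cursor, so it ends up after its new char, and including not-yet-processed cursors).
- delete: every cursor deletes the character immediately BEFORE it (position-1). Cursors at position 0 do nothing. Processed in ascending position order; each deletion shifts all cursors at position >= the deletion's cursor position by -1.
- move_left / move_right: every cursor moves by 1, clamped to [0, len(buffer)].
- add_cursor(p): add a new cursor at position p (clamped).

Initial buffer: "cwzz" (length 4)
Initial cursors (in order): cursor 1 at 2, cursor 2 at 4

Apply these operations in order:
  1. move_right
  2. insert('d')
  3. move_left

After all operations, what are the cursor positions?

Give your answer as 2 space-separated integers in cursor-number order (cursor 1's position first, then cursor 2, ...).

Answer: 3 5

Derivation:
After op 1 (move_right): buffer="cwzz" (len 4), cursors c1@3 c2@4, authorship ....
After op 2 (insert('d')): buffer="cwzdzd" (len 6), cursors c1@4 c2@6, authorship ...1.2
After op 3 (move_left): buffer="cwzdzd" (len 6), cursors c1@3 c2@5, authorship ...1.2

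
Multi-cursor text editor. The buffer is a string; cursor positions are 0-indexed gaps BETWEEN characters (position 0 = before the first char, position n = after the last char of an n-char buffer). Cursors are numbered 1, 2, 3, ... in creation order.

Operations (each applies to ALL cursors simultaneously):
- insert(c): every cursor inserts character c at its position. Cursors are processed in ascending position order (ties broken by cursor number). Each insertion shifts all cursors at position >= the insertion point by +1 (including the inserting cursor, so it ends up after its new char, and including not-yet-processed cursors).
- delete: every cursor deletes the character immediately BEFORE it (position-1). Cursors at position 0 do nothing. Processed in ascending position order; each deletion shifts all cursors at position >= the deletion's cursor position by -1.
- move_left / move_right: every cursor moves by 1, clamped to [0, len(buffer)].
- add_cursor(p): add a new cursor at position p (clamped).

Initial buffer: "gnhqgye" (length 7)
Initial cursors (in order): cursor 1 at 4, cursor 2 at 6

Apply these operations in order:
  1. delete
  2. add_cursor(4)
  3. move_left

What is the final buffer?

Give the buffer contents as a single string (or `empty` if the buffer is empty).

Answer: gnhge

Derivation:
After op 1 (delete): buffer="gnhge" (len 5), cursors c1@3 c2@4, authorship .....
After op 2 (add_cursor(4)): buffer="gnhge" (len 5), cursors c1@3 c2@4 c3@4, authorship .....
After op 3 (move_left): buffer="gnhge" (len 5), cursors c1@2 c2@3 c3@3, authorship .....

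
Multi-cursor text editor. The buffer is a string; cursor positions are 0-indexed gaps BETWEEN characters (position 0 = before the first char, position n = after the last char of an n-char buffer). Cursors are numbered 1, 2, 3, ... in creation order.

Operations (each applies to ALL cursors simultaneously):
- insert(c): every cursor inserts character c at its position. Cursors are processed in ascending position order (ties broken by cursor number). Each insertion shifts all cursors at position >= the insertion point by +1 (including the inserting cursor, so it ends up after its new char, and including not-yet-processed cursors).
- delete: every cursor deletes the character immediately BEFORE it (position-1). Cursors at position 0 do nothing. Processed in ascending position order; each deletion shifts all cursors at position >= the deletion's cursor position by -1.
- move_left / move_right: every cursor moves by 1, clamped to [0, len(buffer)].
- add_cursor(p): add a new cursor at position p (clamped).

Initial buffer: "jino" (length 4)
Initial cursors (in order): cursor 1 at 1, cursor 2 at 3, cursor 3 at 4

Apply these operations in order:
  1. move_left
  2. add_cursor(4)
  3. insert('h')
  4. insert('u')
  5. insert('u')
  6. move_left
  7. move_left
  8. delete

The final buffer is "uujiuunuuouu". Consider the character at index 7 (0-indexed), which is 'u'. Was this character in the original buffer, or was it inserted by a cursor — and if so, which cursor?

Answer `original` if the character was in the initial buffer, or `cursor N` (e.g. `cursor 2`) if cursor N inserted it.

Answer: cursor 3

Derivation:
After op 1 (move_left): buffer="jino" (len 4), cursors c1@0 c2@2 c3@3, authorship ....
After op 2 (add_cursor(4)): buffer="jino" (len 4), cursors c1@0 c2@2 c3@3 c4@4, authorship ....
After op 3 (insert('h')): buffer="hjihnhoh" (len 8), cursors c1@1 c2@4 c3@6 c4@8, authorship 1..2.3.4
After op 4 (insert('u')): buffer="hujihunhuohu" (len 12), cursors c1@2 c2@6 c3@9 c4@12, authorship 11..22.33.44
After op 5 (insert('u')): buffer="huujihuunhuuohuu" (len 16), cursors c1@3 c2@8 c3@12 c4@16, authorship 111..222.333.444
After op 6 (move_left): buffer="huujihuunhuuohuu" (len 16), cursors c1@2 c2@7 c3@11 c4@15, authorship 111..222.333.444
After op 7 (move_left): buffer="huujihuunhuuohuu" (len 16), cursors c1@1 c2@6 c3@10 c4@14, authorship 111..222.333.444
After op 8 (delete): buffer="uujiuunuuouu" (len 12), cursors c1@0 c2@4 c3@7 c4@10, authorship 11..22.33.44
Authorship (.=original, N=cursor N): 1 1 . . 2 2 . 3 3 . 4 4
Index 7: author = 3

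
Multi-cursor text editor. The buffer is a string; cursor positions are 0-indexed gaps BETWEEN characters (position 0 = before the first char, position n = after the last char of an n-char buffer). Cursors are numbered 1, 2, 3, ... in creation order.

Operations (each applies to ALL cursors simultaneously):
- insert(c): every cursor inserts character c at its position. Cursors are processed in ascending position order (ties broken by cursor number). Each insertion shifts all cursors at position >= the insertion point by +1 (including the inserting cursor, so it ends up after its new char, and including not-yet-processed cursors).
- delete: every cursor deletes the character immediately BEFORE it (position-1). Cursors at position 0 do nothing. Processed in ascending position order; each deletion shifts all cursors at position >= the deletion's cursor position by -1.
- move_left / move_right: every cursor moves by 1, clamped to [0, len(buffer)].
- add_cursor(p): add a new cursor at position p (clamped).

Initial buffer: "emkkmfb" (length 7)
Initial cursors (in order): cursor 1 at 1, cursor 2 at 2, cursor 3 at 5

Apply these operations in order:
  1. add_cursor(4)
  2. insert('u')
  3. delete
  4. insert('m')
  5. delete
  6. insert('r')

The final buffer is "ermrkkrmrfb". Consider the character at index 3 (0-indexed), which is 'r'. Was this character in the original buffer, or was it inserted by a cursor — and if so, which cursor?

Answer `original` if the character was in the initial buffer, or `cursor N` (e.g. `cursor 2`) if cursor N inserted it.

Answer: cursor 2

Derivation:
After op 1 (add_cursor(4)): buffer="emkkmfb" (len 7), cursors c1@1 c2@2 c4@4 c3@5, authorship .......
After op 2 (insert('u')): buffer="eumukkumufb" (len 11), cursors c1@2 c2@4 c4@7 c3@9, authorship .1.2..4.3..
After op 3 (delete): buffer="emkkmfb" (len 7), cursors c1@1 c2@2 c4@4 c3@5, authorship .......
After op 4 (insert('m')): buffer="emmmkkmmmfb" (len 11), cursors c1@2 c2@4 c4@7 c3@9, authorship .1.2..4.3..
After op 5 (delete): buffer="emkkmfb" (len 7), cursors c1@1 c2@2 c4@4 c3@5, authorship .......
After op 6 (insert('r')): buffer="ermrkkrmrfb" (len 11), cursors c1@2 c2@4 c4@7 c3@9, authorship .1.2..4.3..
Authorship (.=original, N=cursor N): . 1 . 2 . . 4 . 3 . .
Index 3: author = 2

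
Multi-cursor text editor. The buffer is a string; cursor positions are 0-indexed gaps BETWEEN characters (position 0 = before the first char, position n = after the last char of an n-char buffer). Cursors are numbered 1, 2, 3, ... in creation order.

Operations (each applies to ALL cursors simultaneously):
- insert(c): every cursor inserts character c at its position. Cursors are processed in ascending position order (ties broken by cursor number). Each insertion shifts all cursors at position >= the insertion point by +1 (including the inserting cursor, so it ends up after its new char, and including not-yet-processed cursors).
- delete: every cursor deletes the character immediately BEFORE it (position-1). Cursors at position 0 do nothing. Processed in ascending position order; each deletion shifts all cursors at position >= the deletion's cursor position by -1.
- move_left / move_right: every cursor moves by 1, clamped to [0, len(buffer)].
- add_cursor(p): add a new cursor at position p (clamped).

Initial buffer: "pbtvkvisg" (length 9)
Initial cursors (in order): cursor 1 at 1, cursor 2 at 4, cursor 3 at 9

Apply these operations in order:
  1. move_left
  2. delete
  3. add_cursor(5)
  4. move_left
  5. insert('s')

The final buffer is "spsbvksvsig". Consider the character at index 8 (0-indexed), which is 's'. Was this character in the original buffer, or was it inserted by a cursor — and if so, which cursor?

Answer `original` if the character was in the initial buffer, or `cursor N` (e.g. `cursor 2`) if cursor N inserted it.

After op 1 (move_left): buffer="pbtvkvisg" (len 9), cursors c1@0 c2@3 c3@8, authorship .........
After op 2 (delete): buffer="pbvkvig" (len 7), cursors c1@0 c2@2 c3@6, authorship .......
After op 3 (add_cursor(5)): buffer="pbvkvig" (len 7), cursors c1@0 c2@2 c4@5 c3@6, authorship .......
After op 4 (move_left): buffer="pbvkvig" (len 7), cursors c1@0 c2@1 c4@4 c3@5, authorship .......
After op 5 (insert('s')): buffer="spsbvksvsig" (len 11), cursors c1@1 c2@3 c4@7 c3@9, authorship 1.2...4.3..
Authorship (.=original, N=cursor N): 1 . 2 . . . 4 . 3 . .
Index 8: author = 3

Answer: cursor 3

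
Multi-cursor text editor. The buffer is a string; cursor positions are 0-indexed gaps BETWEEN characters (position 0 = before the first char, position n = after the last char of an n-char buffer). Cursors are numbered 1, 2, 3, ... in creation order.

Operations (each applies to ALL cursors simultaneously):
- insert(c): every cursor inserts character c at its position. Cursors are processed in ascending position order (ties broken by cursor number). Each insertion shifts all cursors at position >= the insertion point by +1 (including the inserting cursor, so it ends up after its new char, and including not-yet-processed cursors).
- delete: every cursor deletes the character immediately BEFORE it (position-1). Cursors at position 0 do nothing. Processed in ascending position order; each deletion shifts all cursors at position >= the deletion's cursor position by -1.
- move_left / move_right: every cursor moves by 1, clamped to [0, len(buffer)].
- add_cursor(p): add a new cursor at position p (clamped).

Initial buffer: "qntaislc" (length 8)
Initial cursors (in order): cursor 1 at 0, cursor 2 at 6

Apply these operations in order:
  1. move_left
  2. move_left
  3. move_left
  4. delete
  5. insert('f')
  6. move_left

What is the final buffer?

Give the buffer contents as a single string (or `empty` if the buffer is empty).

After op 1 (move_left): buffer="qntaislc" (len 8), cursors c1@0 c2@5, authorship ........
After op 2 (move_left): buffer="qntaislc" (len 8), cursors c1@0 c2@4, authorship ........
After op 3 (move_left): buffer="qntaislc" (len 8), cursors c1@0 c2@3, authorship ........
After op 4 (delete): buffer="qnaislc" (len 7), cursors c1@0 c2@2, authorship .......
After op 5 (insert('f')): buffer="fqnfaislc" (len 9), cursors c1@1 c2@4, authorship 1..2.....
After op 6 (move_left): buffer="fqnfaislc" (len 9), cursors c1@0 c2@3, authorship 1..2.....

Answer: fqnfaislc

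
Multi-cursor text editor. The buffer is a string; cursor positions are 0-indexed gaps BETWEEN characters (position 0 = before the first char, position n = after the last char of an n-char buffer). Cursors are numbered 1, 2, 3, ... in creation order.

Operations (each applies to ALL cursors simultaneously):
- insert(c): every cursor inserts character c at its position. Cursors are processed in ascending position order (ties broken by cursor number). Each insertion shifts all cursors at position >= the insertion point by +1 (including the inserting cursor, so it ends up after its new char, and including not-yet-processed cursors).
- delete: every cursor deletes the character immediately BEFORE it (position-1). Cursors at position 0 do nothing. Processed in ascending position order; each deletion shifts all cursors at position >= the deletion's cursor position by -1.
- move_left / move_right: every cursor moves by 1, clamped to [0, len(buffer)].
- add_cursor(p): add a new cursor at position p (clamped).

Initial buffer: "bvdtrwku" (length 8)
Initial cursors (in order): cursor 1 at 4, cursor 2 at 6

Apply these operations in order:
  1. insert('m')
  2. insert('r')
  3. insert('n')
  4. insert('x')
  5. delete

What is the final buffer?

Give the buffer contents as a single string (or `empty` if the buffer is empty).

After op 1 (insert('m')): buffer="bvdtmrwmku" (len 10), cursors c1@5 c2@8, authorship ....1..2..
After op 2 (insert('r')): buffer="bvdtmrrwmrku" (len 12), cursors c1@6 c2@10, authorship ....11..22..
After op 3 (insert('n')): buffer="bvdtmrnrwmrnku" (len 14), cursors c1@7 c2@12, authorship ....111..222..
After op 4 (insert('x')): buffer="bvdtmrnxrwmrnxku" (len 16), cursors c1@8 c2@14, authorship ....1111..2222..
After op 5 (delete): buffer="bvdtmrnrwmrnku" (len 14), cursors c1@7 c2@12, authorship ....111..222..

Answer: bvdtmrnrwmrnku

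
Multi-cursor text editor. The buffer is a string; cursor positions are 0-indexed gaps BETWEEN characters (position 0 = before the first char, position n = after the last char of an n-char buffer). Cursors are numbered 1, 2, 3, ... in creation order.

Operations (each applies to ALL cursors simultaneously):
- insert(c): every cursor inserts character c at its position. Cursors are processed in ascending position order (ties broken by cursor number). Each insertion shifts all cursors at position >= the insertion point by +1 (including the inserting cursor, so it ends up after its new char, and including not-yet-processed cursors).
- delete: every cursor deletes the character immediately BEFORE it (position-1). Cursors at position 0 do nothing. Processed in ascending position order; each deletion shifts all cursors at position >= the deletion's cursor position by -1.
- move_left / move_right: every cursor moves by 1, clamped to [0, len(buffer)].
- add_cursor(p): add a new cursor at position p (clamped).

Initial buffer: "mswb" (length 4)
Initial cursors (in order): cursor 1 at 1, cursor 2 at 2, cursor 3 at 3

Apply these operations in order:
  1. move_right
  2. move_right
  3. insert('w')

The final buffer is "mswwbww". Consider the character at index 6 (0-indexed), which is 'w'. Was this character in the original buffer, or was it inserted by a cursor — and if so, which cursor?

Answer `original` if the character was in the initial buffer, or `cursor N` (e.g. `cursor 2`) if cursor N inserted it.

Answer: cursor 3

Derivation:
After op 1 (move_right): buffer="mswb" (len 4), cursors c1@2 c2@3 c3@4, authorship ....
After op 2 (move_right): buffer="mswb" (len 4), cursors c1@3 c2@4 c3@4, authorship ....
After op 3 (insert('w')): buffer="mswwbww" (len 7), cursors c1@4 c2@7 c3@7, authorship ...1.23
Authorship (.=original, N=cursor N): . . . 1 . 2 3
Index 6: author = 3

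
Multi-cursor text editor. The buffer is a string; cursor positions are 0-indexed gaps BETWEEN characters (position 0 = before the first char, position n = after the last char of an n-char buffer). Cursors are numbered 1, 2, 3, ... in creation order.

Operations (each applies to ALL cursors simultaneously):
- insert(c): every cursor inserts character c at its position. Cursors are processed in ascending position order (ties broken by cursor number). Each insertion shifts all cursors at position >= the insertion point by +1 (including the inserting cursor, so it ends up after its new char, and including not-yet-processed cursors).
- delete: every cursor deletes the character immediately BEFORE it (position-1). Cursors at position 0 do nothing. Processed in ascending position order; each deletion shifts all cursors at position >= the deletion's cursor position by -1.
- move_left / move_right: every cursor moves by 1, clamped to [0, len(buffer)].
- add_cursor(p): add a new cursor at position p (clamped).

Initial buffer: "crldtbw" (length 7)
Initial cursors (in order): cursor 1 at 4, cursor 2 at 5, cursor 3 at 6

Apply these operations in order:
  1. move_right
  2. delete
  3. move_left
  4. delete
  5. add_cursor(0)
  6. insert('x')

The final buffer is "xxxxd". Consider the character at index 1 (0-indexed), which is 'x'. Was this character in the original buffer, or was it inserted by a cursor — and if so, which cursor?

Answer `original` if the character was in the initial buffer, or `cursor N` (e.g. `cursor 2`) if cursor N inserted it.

Answer: cursor 2

Derivation:
After op 1 (move_right): buffer="crldtbw" (len 7), cursors c1@5 c2@6 c3@7, authorship .......
After op 2 (delete): buffer="crld" (len 4), cursors c1@4 c2@4 c3@4, authorship ....
After op 3 (move_left): buffer="crld" (len 4), cursors c1@3 c2@3 c3@3, authorship ....
After op 4 (delete): buffer="d" (len 1), cursors c1@0 c2@0 c3@0, authorship .
After op 5 (add_cursor(0)): buffer="d" (len 1), cursors c1@0 c2@0 c3@0 c4@0, authorship .
After op 6 (insert('x')): buffer="xxxxd" (len 5), cursors c1@4 c2@4 c3@4 c4@4, authorship 1234.
Authorship (.=original, N=cursor N): 1 2 3 4 .
Index 1: author = 2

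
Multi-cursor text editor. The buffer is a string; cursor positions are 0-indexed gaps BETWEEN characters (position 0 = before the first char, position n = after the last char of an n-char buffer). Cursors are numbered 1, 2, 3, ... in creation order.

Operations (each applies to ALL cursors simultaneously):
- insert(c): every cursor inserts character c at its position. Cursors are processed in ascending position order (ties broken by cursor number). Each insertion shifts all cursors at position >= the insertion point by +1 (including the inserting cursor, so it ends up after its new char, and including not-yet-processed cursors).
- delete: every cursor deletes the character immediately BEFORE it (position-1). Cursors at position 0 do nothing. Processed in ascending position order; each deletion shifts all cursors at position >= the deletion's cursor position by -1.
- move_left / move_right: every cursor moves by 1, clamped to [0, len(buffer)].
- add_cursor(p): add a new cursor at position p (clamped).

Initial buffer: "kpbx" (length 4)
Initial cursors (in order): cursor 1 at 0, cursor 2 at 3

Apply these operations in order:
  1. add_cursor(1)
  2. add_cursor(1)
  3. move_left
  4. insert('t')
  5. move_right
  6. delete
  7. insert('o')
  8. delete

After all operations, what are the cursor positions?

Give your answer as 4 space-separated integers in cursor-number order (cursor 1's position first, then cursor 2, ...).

After op 1 (add_cursor(1)): buffer="kpbx" (len 4), cursors c1@0 c3@1 c2@3, authorship ....
After op 2 (add_cursor(1)): buffer="kpbx" (len 4), cursors c1@0 c3@1 c4@1 c2@3, authorship ....
After op 3 (move_left): buffer="kpbx" (len 4), cursors c1@0 c3@0 c4@0 c2@2, authorship ....
After op 4 (insert('t')): buffer="tttkptbx" (len 8), cursors c1@3 c3@3 c4@3 c2@6, authorship 134..2..
After op 5 (move_right): buffer="tttkptbx" (len 8), cursors c1@4 c3@4 c4@4 c2@7, authorship 134..2..
After op 6 (delete): buffer="tptx" (len 4), cursors c1@1 c3@1 c4@1 c2@3, authorship 1.2.
After op 7 (insert('o')): buffer="toooptox" (len 8), cursors c1@4 c3@4 c4@4 c2@7, authorship 1134.22.
After op 8 (delete): buffer="tptx" (len 4), cursors c1@1 c3@1 c4@1 c2@3, authorship 1.2.

Answer: 1 3 1 1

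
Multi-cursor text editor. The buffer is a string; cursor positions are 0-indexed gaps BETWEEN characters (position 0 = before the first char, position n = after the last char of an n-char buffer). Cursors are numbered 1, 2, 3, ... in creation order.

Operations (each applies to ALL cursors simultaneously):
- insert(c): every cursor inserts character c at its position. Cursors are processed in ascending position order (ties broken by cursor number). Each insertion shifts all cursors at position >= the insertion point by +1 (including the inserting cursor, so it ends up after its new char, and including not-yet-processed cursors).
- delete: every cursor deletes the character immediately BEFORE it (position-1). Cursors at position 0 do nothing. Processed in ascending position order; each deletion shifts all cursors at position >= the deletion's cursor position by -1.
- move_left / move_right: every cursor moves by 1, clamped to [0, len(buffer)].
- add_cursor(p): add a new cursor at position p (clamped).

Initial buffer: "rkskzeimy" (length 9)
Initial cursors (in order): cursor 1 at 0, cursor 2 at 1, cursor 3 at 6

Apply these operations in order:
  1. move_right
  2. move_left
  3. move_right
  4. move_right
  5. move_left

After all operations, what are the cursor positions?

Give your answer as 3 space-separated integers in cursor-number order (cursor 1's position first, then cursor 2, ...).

After op 1 (move_right): buffer="rkskzeimy" (len 9), cursors c1@1 c2@2 c3@7, authorship .........
After op 2 (move_left): buffer="rkskzeimy" (len 9), cursors c1@0 c2@1 c3@6, authorship .........
After op 3 (move_right): buffer="rkskzeimy" (len 9), cursors c1@1 c2@2 c3@7, authorship .........
After op 4 (move_right): buffer="rkskzeimy" (len 9), cursors c1@2 c2@3 c3@8, authorship .........
After op 5 (move_left): buffer="rkskzeimy" (len 9), cursors c1@1 c2@2 c3@7, authorship .........

Answer: 1 2 7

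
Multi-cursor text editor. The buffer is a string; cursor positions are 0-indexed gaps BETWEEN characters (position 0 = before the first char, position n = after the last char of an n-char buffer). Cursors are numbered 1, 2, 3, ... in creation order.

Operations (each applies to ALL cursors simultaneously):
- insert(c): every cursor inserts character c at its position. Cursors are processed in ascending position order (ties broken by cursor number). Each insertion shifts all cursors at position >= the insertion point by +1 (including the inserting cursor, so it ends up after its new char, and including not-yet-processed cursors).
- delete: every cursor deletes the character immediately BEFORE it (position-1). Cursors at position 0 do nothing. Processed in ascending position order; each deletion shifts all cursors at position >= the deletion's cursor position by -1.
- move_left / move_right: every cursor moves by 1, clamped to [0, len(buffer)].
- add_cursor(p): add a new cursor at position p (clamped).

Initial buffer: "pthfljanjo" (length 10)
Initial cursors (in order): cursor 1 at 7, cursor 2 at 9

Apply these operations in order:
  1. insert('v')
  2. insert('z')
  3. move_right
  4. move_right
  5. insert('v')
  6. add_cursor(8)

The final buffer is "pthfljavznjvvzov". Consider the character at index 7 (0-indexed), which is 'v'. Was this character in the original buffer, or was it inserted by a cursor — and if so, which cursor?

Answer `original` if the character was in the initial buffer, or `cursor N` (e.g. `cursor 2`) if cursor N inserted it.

Answer: cursor 1

Derivation:
After op 1 (insert('v')): buffer="pthfljavnjvo" (len 12), cursors c1@8 c2@11, authorship .......1..2.
After op 2 (insert('z')): buffer="pthfljavznjvzo" (len 14), cursors c1@9 c2@13, authorship .......11..22.
After op 3 (move_right): buffer="pthfljavznjvzo" (len 14), cursors c1@10 c2@14, authorship .......11..22.
After op 4 (move_right): buffer="pthfljavznjvzo" (len 14), cursors c1@11 c2@14, authorship .......11..22.
After op 5 (insert('v')): buffer="pthfljavznjvvzov" (len 16), cursors c1@12 c2@16, authorship .......11..122.2
After op 6 (add_cursor(8)): buffer="pthfljavznjvvzov" (len 16), cursors c3@8 c1@12 c2@16, authorship .......11..122.2
Authorship (.=original, N=cursor N): . . . . . . . 1 1 . . 1 2 2 . 2
Index 7: author = 1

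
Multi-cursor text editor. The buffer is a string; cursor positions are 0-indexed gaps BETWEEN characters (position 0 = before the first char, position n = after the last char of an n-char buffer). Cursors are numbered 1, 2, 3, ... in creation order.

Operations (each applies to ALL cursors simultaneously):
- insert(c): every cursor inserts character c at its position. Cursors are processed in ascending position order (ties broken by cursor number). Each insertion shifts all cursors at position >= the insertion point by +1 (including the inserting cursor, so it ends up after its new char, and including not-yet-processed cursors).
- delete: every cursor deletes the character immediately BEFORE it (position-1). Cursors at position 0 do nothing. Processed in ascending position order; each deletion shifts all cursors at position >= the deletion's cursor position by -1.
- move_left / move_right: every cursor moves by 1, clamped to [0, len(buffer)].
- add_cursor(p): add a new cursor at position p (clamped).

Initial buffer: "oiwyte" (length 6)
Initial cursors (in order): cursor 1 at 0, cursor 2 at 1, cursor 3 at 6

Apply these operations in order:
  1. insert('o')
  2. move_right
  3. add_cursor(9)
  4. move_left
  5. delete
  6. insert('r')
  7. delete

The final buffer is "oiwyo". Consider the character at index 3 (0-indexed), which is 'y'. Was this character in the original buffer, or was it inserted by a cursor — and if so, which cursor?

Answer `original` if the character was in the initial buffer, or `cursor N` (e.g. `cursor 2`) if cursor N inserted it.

Answer: original

Derivation:
After op 1 (insert('o')): buffer="oooiwyteo" (len 9), cursors c1@1 c2@3 c3@9, authorship 1.2.....3
After op 2 (move_right): buffer="oooiwyteo" (len 9), cursors c1@2 c2@4 c3@9, authorship 1.2.....3
After op 3 (add_cursor(9)): buffer="oooiwyteo" (len 9), cursors c1@2 c2@4 c3@9 c4@9, authorship 1.2.....3
After op 4 (move_left): buffer="oooiwyteo" (len 9), cursors c1@1 c2@3 c3@8 c4@8, authorship 1.2.....3
After op 5 (delete): buffer="oiwyo" (len 5), cursors c1@0 c2@1 c3@4 c4@4, authorship ....3
After op 6 (insert('r')): buffer="roriwyrro" (len 9), cursors c1@1 c2@3 c3@8 c4@8, authorship 1.2...343
After op 7 (delete): buffer="oiwyo" (len 5), cursors c1@0 c2@1 c3@4 c4@4, authorship ....3
Authorship (.=original, N=cursor N): . . . . 3
Index 3: author = original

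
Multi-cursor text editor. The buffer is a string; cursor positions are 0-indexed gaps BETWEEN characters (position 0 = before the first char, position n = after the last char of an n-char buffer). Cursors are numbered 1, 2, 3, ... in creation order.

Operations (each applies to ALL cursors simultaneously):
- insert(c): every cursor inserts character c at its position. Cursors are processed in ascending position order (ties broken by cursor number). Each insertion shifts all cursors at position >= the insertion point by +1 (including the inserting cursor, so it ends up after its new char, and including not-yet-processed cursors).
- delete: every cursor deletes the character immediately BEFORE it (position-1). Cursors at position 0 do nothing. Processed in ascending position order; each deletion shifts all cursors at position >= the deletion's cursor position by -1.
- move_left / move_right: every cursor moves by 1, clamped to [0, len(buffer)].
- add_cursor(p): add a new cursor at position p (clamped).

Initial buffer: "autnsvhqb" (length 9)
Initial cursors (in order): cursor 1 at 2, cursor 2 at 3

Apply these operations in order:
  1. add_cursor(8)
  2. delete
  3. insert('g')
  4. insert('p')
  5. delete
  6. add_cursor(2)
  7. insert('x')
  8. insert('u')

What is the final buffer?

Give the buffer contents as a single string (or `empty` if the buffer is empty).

Answer: agxugxxuunsvhgxub

Derivation:
After op 1 (add_cursor(8)): buffer="autnsvhqb" (len 9), cursors c1@2 c2@3 c3@8, authorship .........
After op 2 (delete): buffer="ansvhb" (len 6), cursors c1@1 c2@1 c3@5, authorship ......
After op 3 (insert('g')): buffer="aggnsvhgb" (len 9), cursors c1@3 c2@3 c3@8, authorship .12....3.
After op 4 (insert('p')): buffer="aggppnsvhgpb" (len 12), cursors c1@5 c2@5 c3@11, authorship .1212....33.
After op 5 (delete): buffer="aggnsvhgb" (len 9), cursors c1@3 c2@3 c3@8, authorship .12....3.
After op 6 (add_cursor(2)): buffer="aggnsvhgb" (len 9), cursors c4@2 c1@3 c2@3 c3@8, authorship .12....3.
After op 7 (insert('x')): buffer="agxgxxnsvhgxb" (len 13), cursors c4@3 c1@6 c2@6 c3@12, authorship .14212....33.
After op 8 (insert('u')): buffer="agxugxxuunsvhgxub" (len 17), cursors c4@4 c1@9 c2@9 c3@16, authorship .14421212....333.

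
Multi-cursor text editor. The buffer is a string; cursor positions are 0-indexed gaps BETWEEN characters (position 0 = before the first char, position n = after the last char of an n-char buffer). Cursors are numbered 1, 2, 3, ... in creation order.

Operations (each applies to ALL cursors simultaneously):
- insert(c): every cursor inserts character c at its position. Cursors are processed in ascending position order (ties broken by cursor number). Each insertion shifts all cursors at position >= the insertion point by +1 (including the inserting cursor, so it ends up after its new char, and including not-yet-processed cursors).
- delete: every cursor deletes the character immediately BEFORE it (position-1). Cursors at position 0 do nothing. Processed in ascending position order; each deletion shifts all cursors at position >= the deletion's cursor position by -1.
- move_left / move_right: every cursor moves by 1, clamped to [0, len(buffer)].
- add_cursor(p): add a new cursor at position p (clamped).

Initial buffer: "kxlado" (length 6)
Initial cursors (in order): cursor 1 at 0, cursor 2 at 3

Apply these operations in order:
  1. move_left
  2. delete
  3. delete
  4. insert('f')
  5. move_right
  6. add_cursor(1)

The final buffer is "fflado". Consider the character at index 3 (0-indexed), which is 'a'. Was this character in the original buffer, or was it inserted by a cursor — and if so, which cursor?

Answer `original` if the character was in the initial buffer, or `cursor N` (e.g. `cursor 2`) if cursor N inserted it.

After op 1 (move_left): buffer="kxlado" (len 6), cursors c1@0 c2@2, authorship ......
After op 2 (delete): buffer="klado" (len 5), cursors c1@0 c2@1, authorship .....
After op 3 (delete): buffer="lado" (len 4), cursors c1@0 c2@0, authorship ....
After op 4 (insert('f')): buffer="fflado" (len 6), cursors c1@2 c2@2, authorship 12....
After op 5 (move_right): buffer="fflado" (len 6), cursors c1@3 c2@3, authorship 12....
After op 6 (add_cursor(1)): buffer="fflado" (len 6), cursors c3@1 c1@3 c2@3, authorship 12....
Authorship (.=original, N=cursor N): 1 2 . . . .
Index 3: author = original

Answer: original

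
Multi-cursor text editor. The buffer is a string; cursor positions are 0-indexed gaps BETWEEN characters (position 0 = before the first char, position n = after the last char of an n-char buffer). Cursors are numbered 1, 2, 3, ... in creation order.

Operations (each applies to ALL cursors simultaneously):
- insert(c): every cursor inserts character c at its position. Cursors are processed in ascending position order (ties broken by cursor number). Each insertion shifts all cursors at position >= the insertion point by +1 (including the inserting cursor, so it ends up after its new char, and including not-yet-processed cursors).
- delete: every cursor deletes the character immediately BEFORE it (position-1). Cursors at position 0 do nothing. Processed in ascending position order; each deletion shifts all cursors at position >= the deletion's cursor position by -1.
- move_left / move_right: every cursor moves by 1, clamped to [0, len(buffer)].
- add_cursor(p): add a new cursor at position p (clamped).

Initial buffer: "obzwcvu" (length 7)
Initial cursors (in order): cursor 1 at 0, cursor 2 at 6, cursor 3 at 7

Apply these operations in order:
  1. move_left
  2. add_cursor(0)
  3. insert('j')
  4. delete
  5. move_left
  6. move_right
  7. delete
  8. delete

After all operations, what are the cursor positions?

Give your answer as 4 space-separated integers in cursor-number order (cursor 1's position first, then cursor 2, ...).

After op 1 (move_left): buffer="obzwcvu" (len 7), cursors c1@0 c2@5 c3@6, authorship .......
After op 2 (add_cursor(0)): buffer="obzwcvu" (len 7), cursors c1@0 c4@0 c2@5 c3@6, authorship .......
After op 3 (insert('j')): buffer="jjobzwcjvju" (len 11), cursors c1@2 c4@2 c2@8 c3@10, authorship 14.....2.3.
After op 4 (delete): buffer="obzwcvu" (len 7), cursors c1@0 c4@0 c2@5 c3@6, authorship .......
After op 5 (move_left): buffer="obzwcvu" (len 7), cursors c1@0 c4@0 c2@4 c3@5, authorship .......
After op 6 (move_right): buffer="obzwcvu" (len 7), cursors c1@1 c4@1 c2@5 c3@6, authorship .......
After op 7 (delete): buffer="bzwu" (len 4), cursors c1@0 c4@0 c2@3 c3@3, authorship ....
After op 8 (delete): buffer="bu" (len 2), cursors c1@0 c4@0 c2@1 c3@1, authorship ..

Answer: 0 1 1 0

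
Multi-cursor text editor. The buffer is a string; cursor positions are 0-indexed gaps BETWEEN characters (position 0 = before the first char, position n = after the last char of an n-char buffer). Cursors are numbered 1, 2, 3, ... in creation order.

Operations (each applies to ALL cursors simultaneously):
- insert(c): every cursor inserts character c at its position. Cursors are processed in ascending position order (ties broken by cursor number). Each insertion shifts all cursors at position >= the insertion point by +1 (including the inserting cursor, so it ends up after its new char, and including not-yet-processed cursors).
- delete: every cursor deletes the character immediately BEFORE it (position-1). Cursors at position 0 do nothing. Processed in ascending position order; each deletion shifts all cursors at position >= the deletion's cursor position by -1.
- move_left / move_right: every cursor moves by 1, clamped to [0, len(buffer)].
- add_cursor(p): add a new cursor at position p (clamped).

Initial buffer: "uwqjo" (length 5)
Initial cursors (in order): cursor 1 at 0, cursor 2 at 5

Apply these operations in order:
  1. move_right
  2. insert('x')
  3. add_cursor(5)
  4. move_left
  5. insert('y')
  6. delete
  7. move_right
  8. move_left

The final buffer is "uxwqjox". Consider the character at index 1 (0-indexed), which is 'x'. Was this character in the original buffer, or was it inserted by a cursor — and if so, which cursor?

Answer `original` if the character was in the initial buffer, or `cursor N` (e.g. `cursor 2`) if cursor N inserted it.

After op 1 (move_right): buffer="uwqjo" (len 5), cursors c1@1 c2@5, authorship .....
After op 2 (insert('x')): buffer="uxwqjox" (len 7), cursors c1@2 c2@7, authorship .1....2
After op 3 (add_cursor(5)): buffer="uxwqjox" (len 7), cursors c1@2 c3@5 c2@7, authorship .1....2
After op 4 (move_left): buffer="uxwqjox" (len 7), cursors c1@1 c3@4 c2@6, authorship .1....2
After op 5 (insert('y')): buffer="uyxwqyjoyx" (len 10), cursors c1@2 c3@6 c2@9, authorship .11..3..22
After op 6 (delete): buffer="uxwqjox" (len 7), cursors c1@1 c3@4 c2@6, authorship .1....2
After op 7 (move_right): buffer="uxwqjox" (len 7), cursors c1@2 c3@5 c2@7, authorship .1....2
After op 8 (move_left): buffer="uxwqjox" (len 7), cursors c1@1 c3@4 c2@6, authorship .1....2
Authorship (.=original, N=cursor N): . 1 . . . . 2
Index 1: author = 1

Answer: cursor 1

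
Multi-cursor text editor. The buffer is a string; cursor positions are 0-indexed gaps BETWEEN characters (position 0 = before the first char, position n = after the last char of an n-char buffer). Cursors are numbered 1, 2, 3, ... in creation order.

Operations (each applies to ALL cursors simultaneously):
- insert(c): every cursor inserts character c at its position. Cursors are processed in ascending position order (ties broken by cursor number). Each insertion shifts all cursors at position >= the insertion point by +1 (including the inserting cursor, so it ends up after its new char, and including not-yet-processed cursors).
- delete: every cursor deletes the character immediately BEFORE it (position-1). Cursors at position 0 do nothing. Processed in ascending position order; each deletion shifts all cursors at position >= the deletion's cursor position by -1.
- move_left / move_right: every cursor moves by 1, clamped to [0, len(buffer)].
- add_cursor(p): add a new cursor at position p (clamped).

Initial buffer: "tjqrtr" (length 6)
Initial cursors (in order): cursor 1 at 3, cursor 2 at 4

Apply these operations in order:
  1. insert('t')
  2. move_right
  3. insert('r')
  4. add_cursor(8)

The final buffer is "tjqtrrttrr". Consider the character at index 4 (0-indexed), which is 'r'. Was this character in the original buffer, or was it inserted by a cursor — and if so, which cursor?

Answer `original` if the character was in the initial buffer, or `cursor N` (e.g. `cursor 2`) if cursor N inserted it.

After op 1 (insert('t')): buffer="tjqtrttr" (len 8), cursors c1@4 c2@6, authorship ...1.2..
After op 2 (move_right): buffer="tjqtrttr" (len 8), cursors c1@5 c2@7, authorship ...1.2..
After op 3 (insert('r')): buffer="tjqtrrttrr" (len 10), cursors c1@6 c2@9, authorship ...1.12.2.
After op 4 (add_cursor(8)): buffer="tjqtrrttrr" (len 10), cursors c1@6 c3@8 c2@9, authorship ...1.12.2.
Authorship (.=original, N=cursor N): . . . 1 . 1 2 . 2 .
Index 4: author = original

Answer: original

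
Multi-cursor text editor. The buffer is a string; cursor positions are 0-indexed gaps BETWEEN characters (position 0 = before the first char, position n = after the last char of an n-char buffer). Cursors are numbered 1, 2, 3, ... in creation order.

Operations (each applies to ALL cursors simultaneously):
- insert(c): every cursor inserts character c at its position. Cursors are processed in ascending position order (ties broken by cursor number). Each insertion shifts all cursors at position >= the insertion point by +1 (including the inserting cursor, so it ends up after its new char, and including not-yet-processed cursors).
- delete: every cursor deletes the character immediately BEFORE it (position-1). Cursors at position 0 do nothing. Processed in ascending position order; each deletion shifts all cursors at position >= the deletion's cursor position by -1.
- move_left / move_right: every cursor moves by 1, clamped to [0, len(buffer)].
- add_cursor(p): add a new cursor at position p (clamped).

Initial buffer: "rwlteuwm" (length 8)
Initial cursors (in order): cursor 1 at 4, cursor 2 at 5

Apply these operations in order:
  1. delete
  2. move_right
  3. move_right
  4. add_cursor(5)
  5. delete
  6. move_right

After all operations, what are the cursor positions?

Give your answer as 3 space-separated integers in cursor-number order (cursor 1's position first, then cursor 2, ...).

After op 1 (delete): buffer="rwluwm" (len 6), cursors c1@3 c2@3, authorship ......
After op 2 (move_right): buffer="rwluwm" (len 6), cursors c1@4 c2@4, authorship ......
After op 3 (move_right): buffer="rwluwm" (len 6), cursors c1@5 c2@5, authorship ......
After op 4 (add_cursor(5)): buffer="rwluwm" (len 6), cursors c1@5 c2@5 c3@5, authorship ......
After op 5 (delete): buffer="rwm" (len 3), cursors c1@2 c2@2 c3@2, authorship ...
After op 6 (move_right): buffer="rwm" (len 3), cursors c1@3 c2@3 c3@3, authorship ...

Answer: 3 3 3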